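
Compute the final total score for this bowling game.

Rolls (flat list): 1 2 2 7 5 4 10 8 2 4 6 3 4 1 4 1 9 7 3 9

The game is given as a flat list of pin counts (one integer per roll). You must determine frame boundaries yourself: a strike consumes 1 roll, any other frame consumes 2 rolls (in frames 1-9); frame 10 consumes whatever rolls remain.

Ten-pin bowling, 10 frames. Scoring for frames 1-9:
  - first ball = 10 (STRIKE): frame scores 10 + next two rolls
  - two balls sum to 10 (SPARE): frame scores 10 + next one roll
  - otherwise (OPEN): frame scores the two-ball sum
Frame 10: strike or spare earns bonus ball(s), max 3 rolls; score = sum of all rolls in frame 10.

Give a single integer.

Answer: 116

Derivation:
Frame 1: OPEN (1+2=3). Cumulative: 3
Frame 2: OPEN (2+7=9). Cumulative: 12
Frame 3: OPEN (5+4=9). Cumulative: 21
Frame 4: STRIKE. 10 + next two rolls (8+2) = 20. Cumulative: 41
Frame 5: SPARE (8+2=10). 10 + next roll (4) = 14. Cumulative: 55
Frame 6: SPARE (4+6=10). 10 + next roll (3) = 13. Cumulative: 68
Frame 7: OPEN (3+4=7). Cumulative: 75
Frame 8: OPEN (1+4=5). Cumulative: 80
Frame 9: SPARE (1+9=10). 10 + next roll (7) = 17. Cumulative: 97
Frame 10: SPARE. Sum of all frame-10 rolls (7+3+9) = 19. Cumulative: 116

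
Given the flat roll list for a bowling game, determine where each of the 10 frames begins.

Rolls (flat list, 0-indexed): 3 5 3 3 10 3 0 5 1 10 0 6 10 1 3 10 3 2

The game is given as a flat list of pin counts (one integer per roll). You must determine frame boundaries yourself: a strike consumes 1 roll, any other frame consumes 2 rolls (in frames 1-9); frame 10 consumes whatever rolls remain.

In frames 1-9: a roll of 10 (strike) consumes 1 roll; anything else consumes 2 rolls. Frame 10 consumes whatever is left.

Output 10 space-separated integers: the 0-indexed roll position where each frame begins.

Answer: 0 2 4 5 7 9 10 12 13 15

Derivation:
Frame 1 starts at roll index 0: rolls=3,5 (sum=8), consumes 2 rolls
Frame 2 starts at roll index 2: rolls=3,3 (sum=6), consumes 2 rolls
Frame 3 starts at roll index 4: roll=10 (strike), consumes 1 roll
Frame 4 starts at roll index 5: rolls=3,0 (sum=3), consumes 2 rolls
Frame 5 starts at roll index 7: rolls=5,1 (sum=6), consumes 2 rolls
Frame 6 starts at roll index 9: roll=10 (strike), consumes 1 roll
Frame 7 starts at roll index 10: rolls=0,6 (sum=6), consumes 2 rolls
Frame 8 starts at roll index 12: roll=10 (strike), consumes 1 roll
Frame 9 starts at roll index 13: rolls=1,3 (sum=4), consumes 2 rolls
Frame 10 starts at roll index 15: 3 remaining rolls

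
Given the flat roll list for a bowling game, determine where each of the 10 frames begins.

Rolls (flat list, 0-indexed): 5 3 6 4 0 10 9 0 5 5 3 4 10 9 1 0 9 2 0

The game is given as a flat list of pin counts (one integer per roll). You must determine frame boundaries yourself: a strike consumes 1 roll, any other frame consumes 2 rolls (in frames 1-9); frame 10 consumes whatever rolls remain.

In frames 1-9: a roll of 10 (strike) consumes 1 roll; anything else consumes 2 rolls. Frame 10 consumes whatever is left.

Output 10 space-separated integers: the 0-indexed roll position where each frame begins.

Answer: 0 2 4 6 8 10 12 13 15 17

Derivation:
Frame 1 starts at roll index 0: rolls=5,3 (sum=8), consumes 2 rolls
Frame 2 starts at roll index 2: rolls=6,4 (sum=10), consumes 2 rolls
Frame 3 starts at roll index 4: rolls=0,10 (sum=10), consumes 2 rolls
Frame 4 starts at roll index 6: rolls=9,0 (sum=9), consumes 2 rolls
Frame 5 starts at roll index 8: rolls=5,5 (sum=10), consumes 2 rolls
Frame 6 starts at roll index 10: rolls=3,4 (sum=7), consumes 2 rolls
Frame 7 starts at roll index 12: roll=10 (strike), consumes 1 roll
Frame 8 starts at roll index 13: rolls=9,1 (sum=10), consumes 2 rolls
Frame 9 starts at roll index 15: rolls=0,9 (sum=9), consumes 2 rolls
Frame 10 starts at roll index 17: 2 remaining rolls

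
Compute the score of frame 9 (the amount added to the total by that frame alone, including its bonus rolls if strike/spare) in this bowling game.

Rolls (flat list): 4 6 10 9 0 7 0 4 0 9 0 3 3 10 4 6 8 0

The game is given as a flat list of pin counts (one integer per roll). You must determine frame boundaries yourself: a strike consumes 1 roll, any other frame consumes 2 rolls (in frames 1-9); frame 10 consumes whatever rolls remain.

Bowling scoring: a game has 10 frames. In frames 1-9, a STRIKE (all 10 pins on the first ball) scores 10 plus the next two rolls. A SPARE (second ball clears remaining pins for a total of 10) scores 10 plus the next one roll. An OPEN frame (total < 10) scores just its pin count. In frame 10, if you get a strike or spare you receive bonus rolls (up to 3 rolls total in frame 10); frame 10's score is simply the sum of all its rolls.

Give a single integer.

Answer: 18

Derivation:
Frame 1: SPARE (4+6=10). 10 + next roll (10) = 20. Cumulative: 20
Frame 2: STRIKE. 10 + next two rolls (9+0) = 19. Cumulative: 39
Frame 3: OPEN (9+0=9). Cumulative: 48
Frame 4: OPEN (7+0=7). Cumulative: 55
Frame 5: OPEN (4+0=4). Cumulative: 59
Frame 6: OPEN (9+0=9). Cumulative: 68
Frame 7: OPEN (3+3=6). Cumulative: 74
Frame 8: STRIKE. 10 + next two rolls (4+6) = 20. Cumulative: 94
Frame 9: SPARE (4+6=10). 10 + next roll (8) = 18. Cumulative: 112
Frame 10: OPEN. Sum of all frame-10 rolls (8+0) = 8. Cumulative: 120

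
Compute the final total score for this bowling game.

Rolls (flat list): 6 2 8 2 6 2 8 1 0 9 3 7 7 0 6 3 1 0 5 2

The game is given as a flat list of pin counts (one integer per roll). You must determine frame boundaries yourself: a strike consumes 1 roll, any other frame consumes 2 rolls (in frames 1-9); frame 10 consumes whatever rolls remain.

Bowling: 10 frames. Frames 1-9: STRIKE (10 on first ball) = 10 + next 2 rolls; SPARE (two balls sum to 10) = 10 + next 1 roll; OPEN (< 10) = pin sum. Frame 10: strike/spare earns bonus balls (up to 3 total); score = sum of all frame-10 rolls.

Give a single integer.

Frame 1: OPEN (6+2=8). Cumulative: 8
Frame 2: SPARE (8+2=10). 10 + next roll (6) = 16. Cumulative: 24
Frame 3: OPEN (6+2=8). Cumulative: 32
Frame 4: OPEN (8+1=9). Cumulative: 41
Frame 5: OPEN (0+9=9). Cumulative: 50
Frame 6: SPARE (3+7=10). 10 + next roll (7) = 17. Cumulative: 67
Frame 7: OPEN (7+0=7). Cumulative: 74
Frame 8: OPEN (6+3=9). Cumulative: 83
Frame 9: OPEN (1+0=1). Cumulative: 84
Frame 10: OPEN. Sum of all frame-10 rolls (5+2) = 7. Cumulative: 91

Answer: 91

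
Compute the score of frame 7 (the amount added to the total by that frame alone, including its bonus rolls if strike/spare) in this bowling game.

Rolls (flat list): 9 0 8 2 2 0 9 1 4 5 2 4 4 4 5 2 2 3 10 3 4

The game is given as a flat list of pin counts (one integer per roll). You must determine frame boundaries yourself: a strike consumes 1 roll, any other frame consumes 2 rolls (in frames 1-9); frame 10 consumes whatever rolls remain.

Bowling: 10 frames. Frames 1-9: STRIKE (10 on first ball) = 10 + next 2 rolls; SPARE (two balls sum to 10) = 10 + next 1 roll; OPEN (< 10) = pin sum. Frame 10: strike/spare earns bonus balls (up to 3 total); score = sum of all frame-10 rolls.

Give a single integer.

Frame 1: OPEN (9+0=9). Cumulative: 9
Frame 2: SPARE (8+2=10). 10 + next roll (2) = 12. Cumulative: 21
Frame 3: OPEN (2+0=2). Cumulative: 23
Frame 4: SPARE (9+1=10). 10 + next roll (4) = 14. Cumulative: 37
Frame 5: OPEN (4+5=9). Cumulative: 46
Frame 6: OPEN (2+4=6). Cumulative: 52
Frame 7: OPEN (4+4=8). Cumulative: 60
Frame 8: OPEN (5+2=7). Cumulative: 67
Frame 9: OPEN (2+3=5). Cumulative: 72

Answer: 8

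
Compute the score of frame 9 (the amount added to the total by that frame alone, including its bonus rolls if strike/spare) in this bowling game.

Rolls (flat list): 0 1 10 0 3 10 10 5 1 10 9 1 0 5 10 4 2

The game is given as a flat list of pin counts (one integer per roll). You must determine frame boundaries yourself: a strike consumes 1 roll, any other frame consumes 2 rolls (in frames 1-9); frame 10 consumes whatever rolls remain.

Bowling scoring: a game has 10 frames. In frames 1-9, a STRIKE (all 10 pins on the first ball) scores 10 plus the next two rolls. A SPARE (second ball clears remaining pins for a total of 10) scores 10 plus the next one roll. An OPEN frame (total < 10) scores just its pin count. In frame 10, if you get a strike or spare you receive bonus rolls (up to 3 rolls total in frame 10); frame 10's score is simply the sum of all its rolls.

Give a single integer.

Answer: 5

Derivation:
Frame 1: OPEN (0+1=1). Cumulative: 1
Frame 2: STRIKE. 10 + next two rolls (0+3) = 13. Cumulative: 14
Frame 3: OPEN (0+3=3). Cumulative: 17
Frame 4: STRIKE. 10 + next two rolls (10+5) = 25. Cumulative: 42
Frame 5: STRIKE. 10 + next two rolls (5+1) = 16. Cumulative: 58
Frame 6: OPEN (5+1=6). Cumulative: 64
Frame 7: STRIKE. 10 + next two rolls (9+1) = 20. Cumulative: 84
Frame 8: SPARE (9+1=10). 10 + next roll (0) = 10. Cumulative: 94
Frame 9: OPEN (0+5=5). Cumulative: 99
Frame 10: STRIKE. Sum of all frame-10 rolls (10+4+2) = 16. Cumulative: 115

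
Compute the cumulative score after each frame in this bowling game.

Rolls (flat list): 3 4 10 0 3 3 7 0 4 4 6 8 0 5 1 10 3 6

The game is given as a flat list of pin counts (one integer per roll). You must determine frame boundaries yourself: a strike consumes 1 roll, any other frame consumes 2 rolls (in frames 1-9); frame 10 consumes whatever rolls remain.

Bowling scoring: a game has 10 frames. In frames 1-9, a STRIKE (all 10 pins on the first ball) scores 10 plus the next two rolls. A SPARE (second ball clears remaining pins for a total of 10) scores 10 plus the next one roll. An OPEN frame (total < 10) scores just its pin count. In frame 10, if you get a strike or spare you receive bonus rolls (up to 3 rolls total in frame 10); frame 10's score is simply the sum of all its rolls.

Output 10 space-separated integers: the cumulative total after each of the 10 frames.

Frame 1: OPEN (3+4=7). Cumulative: 7
Frame 2: STRIKE. 10 + next two rolls (0+3) = 13. Cumulative: 20
Frame 3: OPEN (0+3=3). Cumulative: 23
Frame 4: SPARE (3+7=10). 10 + next roll (0) = 10. Cumulative: 33
Frame 5: OPEN (0+4=4). Cumulative: 37
Frame 6: SPARE (4+6=10). 10 + next roll (8) = 18. Cumulative: 55
Frame 7: OPEN (8+0=8). Cumulative: 63
Frame 8: OPEN (5+1=6). Cumulative: 69
Frame 9: STRIKE. 10 + next two rolls (3+6) = 19. Cumulative: 88
Frame 10: OPEN. Sum of all frame-10 rolls (3+6) = 9. Cumulative: 97

Answer: 7 20 23 33 37 55 63 69 88 97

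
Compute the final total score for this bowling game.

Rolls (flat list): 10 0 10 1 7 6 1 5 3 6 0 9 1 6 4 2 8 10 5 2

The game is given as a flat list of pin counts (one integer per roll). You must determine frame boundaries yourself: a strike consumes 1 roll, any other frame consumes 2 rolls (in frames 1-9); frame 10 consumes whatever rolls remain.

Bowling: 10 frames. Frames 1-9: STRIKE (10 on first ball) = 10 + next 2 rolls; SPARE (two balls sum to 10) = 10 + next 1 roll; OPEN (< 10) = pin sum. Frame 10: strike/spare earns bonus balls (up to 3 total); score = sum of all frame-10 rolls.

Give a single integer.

Answer: 125

Derivation:
Frame 1: STRIKE. 10 + next two rolls (0+10) = 20. Cumulative: 20
Frame 2: SPARE (0+10=10). 10 + next roll (1) = 11. Cumulative: 31
Frame 3: OPEN (1+7=8). Cumulative: 39
Frame 4: OPEN (6+1=7). Cumulative: 46
Frame 5: OPEN (5+3=8). Cumulative: 54
Frame 6: OPEN (6+0=6). Cumulative: 60
Frame 7: SPARE (9+1=10). 10 + next roll (6) = 16. Cumulative: 76
Frame 8: SPARE (6+4=10). 10 + next roll (2) = 12. Cumulative: 88
Frame 9: SPARE (2+8=10). 10 + next roll (10) = 20. Cumulative: 108
Frame 10: STRIKE. Sum of all frame-10 rolls (10+5+2) = 17. Cumulative: 125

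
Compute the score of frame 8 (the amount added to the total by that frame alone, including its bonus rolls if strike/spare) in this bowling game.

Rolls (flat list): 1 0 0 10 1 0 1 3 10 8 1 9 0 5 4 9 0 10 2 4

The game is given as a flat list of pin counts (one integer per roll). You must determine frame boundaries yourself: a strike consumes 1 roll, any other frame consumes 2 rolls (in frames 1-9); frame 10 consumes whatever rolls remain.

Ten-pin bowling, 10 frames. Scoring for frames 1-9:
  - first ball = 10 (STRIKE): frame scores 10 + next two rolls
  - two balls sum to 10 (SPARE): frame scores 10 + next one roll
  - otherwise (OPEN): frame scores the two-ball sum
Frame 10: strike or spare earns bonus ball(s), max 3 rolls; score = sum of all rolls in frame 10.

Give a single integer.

Frame 1: OPEN (1+0=1). Cumulative: 1
Frame 2: SPARE (0+10=10). 10 + next roll (1) = 11. Cumulative: 12
Frame 3: OPEN (1+0=1). Cumulative: 13
Frame 4: OPEN (1+3=4). Cumulative: 17
Frame 5: STRIKE. 10 + next two rolls (8+1) = 19. Cumulative: 36
Frame 6: OPEN (8+1=9). Cumulative: 45
Frame 7: OPEN (9+0=9). Cumulative: 54
Frame 8: OPEN (5+4=9). Cumulative: 63
Frame 9: OPEN (9+0=9). Cumulative: 72
Frame 10: STRIKE. Sum of all frame-10 rolls (10+2+4) = 16. Cumulative: 88

Answer: 9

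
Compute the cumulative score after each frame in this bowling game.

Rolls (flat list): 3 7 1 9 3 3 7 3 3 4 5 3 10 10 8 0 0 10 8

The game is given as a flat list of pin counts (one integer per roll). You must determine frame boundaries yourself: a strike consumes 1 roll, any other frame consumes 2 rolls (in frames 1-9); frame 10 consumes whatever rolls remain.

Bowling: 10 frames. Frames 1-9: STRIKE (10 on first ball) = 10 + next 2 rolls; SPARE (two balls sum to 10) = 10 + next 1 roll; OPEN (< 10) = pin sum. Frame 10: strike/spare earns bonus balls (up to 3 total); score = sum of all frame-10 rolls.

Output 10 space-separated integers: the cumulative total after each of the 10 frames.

Answer: 11 24 30 43 50 58 86 104 112 130

Derivation:
Frame 1: SPARE (3+7=10). 10 + next roll (1) = 11. Cumulative: 11
Frame 2: SPARE (1+9=10). 10 + next roll (3) = 13. Cumulative: 24
Frame 3: OPEN (3+3=6). Cumulative: 30
Frame 4: SPARE (7+3=10). 10 + next roll (3) = 13. Cumulative: 43
Frame 5: OPEN (3+4=7). Cumulative: 50
Frame 6: OPEN (5+3=8). Cumulative: 58
Frame 7: STRIKE. 10 + next two rolls (10+8) = 28. Cumulative: 86
Frame 8: STRIKE. 10 + next two rolls (8+0) = 18. Cumulative: 104
Frame 9: OPEN (8+0=8). Cumulative: 112
Frame 10: SPARE. Sum of all frame-10 rolls (0+10+8) = 18. Cumulative: 130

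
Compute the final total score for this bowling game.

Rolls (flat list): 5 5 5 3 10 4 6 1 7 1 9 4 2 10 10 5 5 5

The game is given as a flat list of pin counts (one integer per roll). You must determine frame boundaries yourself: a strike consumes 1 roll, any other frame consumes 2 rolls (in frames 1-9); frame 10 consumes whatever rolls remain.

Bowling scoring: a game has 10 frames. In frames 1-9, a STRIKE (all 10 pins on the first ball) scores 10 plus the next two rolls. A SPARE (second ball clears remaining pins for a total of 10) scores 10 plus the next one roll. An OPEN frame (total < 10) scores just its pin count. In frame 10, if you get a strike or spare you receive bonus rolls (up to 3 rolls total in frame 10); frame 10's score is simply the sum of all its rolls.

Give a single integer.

Frame 1: SPARE (5+5=10). 10 + next roll (5) = 15. Cumulative: 15
Frame 2: OPEN (5+3=8). Cumulative: 23
Frame 3: STRIKE. 10 + next two rolls (4+6) = 20. Cumulative: 43
Frame 4: SPARE (4+6=10). 10 + next roll (1) = 11. Cumulative: 54
Frame 5: OPEN (1+7=8). Cumulative: 62
Frame 6: SPARE (1+9=10). 10 + next roll (4) = 14. Cumulative: 76
Frame 7: OPEN (4+2=6). Cumulative: 82
Frame 8: STRIKE. 10 + next two rolls (10+5) = 25. Cumulative: 107
Frame 9: STRIKE. 10 + next two rolls (5+5) = 20. Cumulative: 127
Frame 10: SPARE. Sum of all frame-10 rolls (5+5+5) = 15. Cumulative: 142

Answer: 142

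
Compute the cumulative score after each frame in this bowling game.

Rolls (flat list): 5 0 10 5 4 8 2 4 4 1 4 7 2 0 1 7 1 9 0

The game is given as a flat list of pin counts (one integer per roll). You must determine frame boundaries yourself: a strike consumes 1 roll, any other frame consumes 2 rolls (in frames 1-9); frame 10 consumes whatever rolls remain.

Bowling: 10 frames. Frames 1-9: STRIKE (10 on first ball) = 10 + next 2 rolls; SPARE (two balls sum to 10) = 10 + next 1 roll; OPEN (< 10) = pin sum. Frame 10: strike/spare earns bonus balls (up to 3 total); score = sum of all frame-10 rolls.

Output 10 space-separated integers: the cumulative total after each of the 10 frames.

Answer: 5 24 33 47 55 60 69 70 78 87

Derivation:
Frame 1: OPEN (5+0=5). Cumulative: 5
Frame 2: STRIKE. 10 + next two rolls (5+4) = 19. Cumulative: 24
Frame 3: OPEN (5+4=9). Cumulative: 33
Frame 4: SPARE (8+2=10). 10 + next roll (4) = 14. Cumulative: 47
Frame 5: OPEN (4+4=8). Cumulative: 55
Frame 6: OPEN (1+4=5). Cumulative: 60
Frame 7: OPEN (7+2=9). Cumulative: 69
Frame 8: OPEN (0+1=1). Cumulative: 70
Frame 9: OPEN (7+1=8). Cumulative: 78
Frame 10: OPEN. Sum of all frame-10 rolls (9+0) = 9. Cumulative: 87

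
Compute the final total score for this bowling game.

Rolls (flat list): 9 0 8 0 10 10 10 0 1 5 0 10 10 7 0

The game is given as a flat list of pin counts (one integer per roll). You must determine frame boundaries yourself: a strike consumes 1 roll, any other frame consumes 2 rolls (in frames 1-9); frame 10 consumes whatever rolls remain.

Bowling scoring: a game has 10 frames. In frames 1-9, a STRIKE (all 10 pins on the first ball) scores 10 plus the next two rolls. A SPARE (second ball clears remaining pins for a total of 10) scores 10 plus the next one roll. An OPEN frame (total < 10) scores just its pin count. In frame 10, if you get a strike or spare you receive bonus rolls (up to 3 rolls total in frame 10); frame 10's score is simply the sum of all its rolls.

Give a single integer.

Answer: 135

Derivation:
Frame 1: OPEN (9+0=9). Cumulative: 9
Frame 2: OPEN (8+0=8). Cumulative: 17
Frame 3: STRIKE. 10 + next two rolls (10+10) = 30. Cumulative: 47
Frame 4: STRIKE. 10 + next two rolls (10+0) = 20. Cumulative: 67
Frame 5: STRIKE. 10 + next two rolls (0+1) = 11. Cumulative: 78
Frame 6: OPEN (0+1=1). Cumulative: 79
Frame 7: OPEN (5+0=5). Cumulative: 84
Frame 8: STRIKE. 10 + next two rolls (10+7) = 27. Cumulative: 111
Frame 9: STRIKE. 10 + next two rolls (7+0) = 17. Cumulative: 128
Frame 10: OPEN. Sum of all frame-10 rolls (7+0) = 7. Cumulative: 135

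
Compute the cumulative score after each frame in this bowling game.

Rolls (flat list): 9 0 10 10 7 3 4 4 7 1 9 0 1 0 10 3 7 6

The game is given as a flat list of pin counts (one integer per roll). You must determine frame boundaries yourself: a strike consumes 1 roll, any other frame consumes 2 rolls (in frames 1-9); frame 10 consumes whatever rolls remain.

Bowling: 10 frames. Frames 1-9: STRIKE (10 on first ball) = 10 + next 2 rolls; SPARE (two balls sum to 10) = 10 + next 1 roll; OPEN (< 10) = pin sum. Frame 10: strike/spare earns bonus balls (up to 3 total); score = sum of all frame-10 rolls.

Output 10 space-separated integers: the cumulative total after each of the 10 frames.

Answer: 9 36 56 70 78 86 95 96 116 132

Derivation:
Frame 1: OPEN (9+0=9). Cumulative: 9
Frame 2: STRIKE. 10 + next two rolls (10+7) = 27. Cumulative: 36
Frame 3: STRIKE. 10 + next two rolls (7+3) = 20. Cumulative: 56
Frame 4: SPARE (7+3=10). 10 + next roll (4) = 14. Cumulative: 70
Frame 5: OPEN (4+4=8). Cumulative: 78
Frame 6: OPEN (7+1=8). Cumulative: 86
Frame 7: OPEN (9+0=9). Cumulative: 95
Frame 8: OPEN (1+0=1). Cumulative: 96
Frame 9: STRIKE. 10 + next two rolls (3+7) = 20. Cumulative: 116
Frame 10: SPARE. Sum of all frame-10 rolls (3+7+6) = 16. Cumulative: 132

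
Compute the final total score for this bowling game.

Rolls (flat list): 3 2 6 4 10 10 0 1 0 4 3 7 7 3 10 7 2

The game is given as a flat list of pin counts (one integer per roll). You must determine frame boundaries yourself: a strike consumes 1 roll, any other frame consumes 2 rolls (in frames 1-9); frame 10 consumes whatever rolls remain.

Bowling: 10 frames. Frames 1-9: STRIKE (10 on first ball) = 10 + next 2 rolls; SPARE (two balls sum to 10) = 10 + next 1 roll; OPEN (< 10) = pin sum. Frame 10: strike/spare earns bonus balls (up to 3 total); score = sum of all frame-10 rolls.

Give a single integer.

Frame 1: OPEN (3+2=5). Cumulative: 5
Frame 2: SPARE (6+4=10). 10 + next roll (10) = 20. Cumulative: 25
Frame 3: STRIKE. 10 + next two rolls (10+0) = 20. Cumulative: 45
Frame 4: STRIKE. 10 + next two rolls (0+1) = 11. Cumulative: 56
Frame 5: OPEN (0+1=1). Cumulative: 57
Frame 6: OPEN (0+4=4). Cumulative: 61
Frame 7: SPARE (3+7=10). 10 + next roll (7) = 17. Cumulative: 78
Frame 8: SPARE (7+3=10). 10 + next roll (10) = 20. Cumulative: 98
Frame 9: STRIKE. 10 + next two rolls (7+2) = 19. Cumulative: 117
Frame 10: OPEN. Sum of all frame-10 rolls (7+2) = 9. Cumulative: 126

Answer: 126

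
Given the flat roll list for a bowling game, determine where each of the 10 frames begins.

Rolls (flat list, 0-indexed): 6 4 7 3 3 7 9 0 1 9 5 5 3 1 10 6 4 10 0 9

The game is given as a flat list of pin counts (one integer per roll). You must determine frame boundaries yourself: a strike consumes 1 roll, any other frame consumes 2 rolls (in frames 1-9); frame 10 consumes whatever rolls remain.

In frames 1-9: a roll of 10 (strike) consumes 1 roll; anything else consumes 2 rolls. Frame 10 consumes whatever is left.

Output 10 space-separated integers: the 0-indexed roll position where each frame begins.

Frame 1 starts at roll index 0: rolls=6,4 (sum=10), consumes 2 rolls
Frame 2 starts at roll index 2: rolls=7,3 (sum=10), consumes 2 rolls
Frame 3 starts at roll index 4: rolls=3,7 (sum=10), consumes 2 rolls
Frame 4 starts at roll index 6: rolls=9,0 (sum=9), consumes 2 rolls
Frame 5 starts at roll index 8: rolls=1,9 (sum=10), consumes 2 rolls
Frame 6 starts at roll index 10: rolls=5,5 (sum=10), consumes 2 rolls
Frame 7 starts at roll index 12: rolls=3,1 (sum=4), consumes 2 rolls
Frame 8 starts at roll index 14: roll=10 (strike), consumes 1 roll
Frame 9 starts at roll index 15: rolls=6,4 (sum=10), consumes 2 rolls
Frame 10 starts at roll index 17: 3 remaining rolls

Answer: 0 2 4 6 8 10 12 14 15 17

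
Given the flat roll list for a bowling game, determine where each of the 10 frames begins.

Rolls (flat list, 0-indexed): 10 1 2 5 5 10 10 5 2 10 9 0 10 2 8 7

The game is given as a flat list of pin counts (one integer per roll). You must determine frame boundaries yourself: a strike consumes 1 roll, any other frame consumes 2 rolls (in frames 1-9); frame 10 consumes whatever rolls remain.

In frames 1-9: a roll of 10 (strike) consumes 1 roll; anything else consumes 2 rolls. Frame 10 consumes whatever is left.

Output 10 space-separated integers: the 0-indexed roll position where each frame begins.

Answer: 0 1 3 5 6 7 9 10 12 13

Derivation:
Frame 1 starts at roll index 0: roll=10 (strike), consumes 1 roll
Frame 2 starts at roll index 1: rolls=1,2 (sum=3), consumes 2 rolls
Frame 3 starts at roll index 3: rolls=5,5 (sum=10), consumes 2 rolls
Frame 4 starts at roll index 5: roll=10 (strike), consumes 1 roll
Frame 5 starts at roll index 6: roll=10 (strike), consumes 1 roll
Frame 6 starts at roll index 7: rolls=5,2 (sum=7), consumes 2 rolls
Frame 7 starts at roll index 9: roll=10 (strike), consumes 1 roll
Frame 8 starts at roll index 10: rolls=9,0 (sum=9), consumes 2 rolls
Frame 9 starts at roll index 12: roll=10 (strike), consumes 1 roll
Frame 10 starts at roll index 13: 3 remaining rolls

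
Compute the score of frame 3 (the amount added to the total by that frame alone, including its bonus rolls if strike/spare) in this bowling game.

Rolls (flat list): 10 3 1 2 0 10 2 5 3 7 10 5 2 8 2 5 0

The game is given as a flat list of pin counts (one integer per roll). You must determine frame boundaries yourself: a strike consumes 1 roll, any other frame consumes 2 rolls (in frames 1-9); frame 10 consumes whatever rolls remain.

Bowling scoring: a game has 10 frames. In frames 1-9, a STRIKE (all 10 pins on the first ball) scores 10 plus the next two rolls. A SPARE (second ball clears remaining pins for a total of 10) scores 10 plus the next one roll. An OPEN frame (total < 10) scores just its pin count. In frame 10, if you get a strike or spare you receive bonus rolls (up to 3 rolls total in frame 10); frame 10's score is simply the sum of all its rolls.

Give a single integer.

Answer: 2

Derivation:
Frame 1: STRIKE. 10 + next two rolls (3+1) = 14. Cumulative: 14
Frame 2: OPEN (3+1=4). Cumulative: 18
Frame 3: OPEN (2+0=2). Cumulative: 20
Frame 4: STRIKE. 10 + next two rolls (2+5) = 17. Cumulative: 37
Frame 5: OPEN (2+5=7). Cumulative: 44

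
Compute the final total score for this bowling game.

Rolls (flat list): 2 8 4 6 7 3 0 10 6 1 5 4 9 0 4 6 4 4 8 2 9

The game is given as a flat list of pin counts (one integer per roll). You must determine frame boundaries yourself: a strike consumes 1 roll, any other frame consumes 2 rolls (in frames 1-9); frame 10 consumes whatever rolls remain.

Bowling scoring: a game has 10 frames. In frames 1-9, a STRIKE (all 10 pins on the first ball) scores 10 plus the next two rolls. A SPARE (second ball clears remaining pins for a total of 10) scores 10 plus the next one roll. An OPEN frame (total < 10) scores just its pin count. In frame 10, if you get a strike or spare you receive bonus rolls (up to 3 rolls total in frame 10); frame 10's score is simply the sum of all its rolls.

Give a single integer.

Frame 1: SPARE (2+8=10). 10 + next roll (4) = 14. Cumulative: 14
Frame 2: SPARE (4+6=10). 10 + next roll (7) = 17. Cumulative: 31
Frame 3: SPARE (7+3=10). 10 + next roll (0) = 10. Cumulative: 41
Frame 4: SPARE (0+10=10). 10 + next roll (6) = 16. Cumulative: 57
Frame 5: OPEN (6+1=7). Cumulative: 64
Frame 6: OPEN (5+4=9). Cumulative: 73
Frame 7: OPEN (9+0=9). Cumulative: 82
Frame 8: SPARE (4+6=10). 10 + next roll (4) = 14. Cumulative: 96
Frame 9: OPEN (4+4=8). Cumulative: 104
Frame 10: SPARE. Sum of all frame-10 rolls (8+2+9) = 19. Cumulative: 123

Answer: 123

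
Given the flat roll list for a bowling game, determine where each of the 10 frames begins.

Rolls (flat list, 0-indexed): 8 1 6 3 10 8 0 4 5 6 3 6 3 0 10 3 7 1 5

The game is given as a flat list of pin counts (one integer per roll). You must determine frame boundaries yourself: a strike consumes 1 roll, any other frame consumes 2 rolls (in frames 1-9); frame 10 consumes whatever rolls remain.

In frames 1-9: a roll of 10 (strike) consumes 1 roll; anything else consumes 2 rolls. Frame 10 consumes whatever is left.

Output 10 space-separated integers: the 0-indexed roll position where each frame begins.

Frame 1 starts at roll index 0: rolls=8,1 (sum=9), consumes 2 rolls
Frame 2 starts at roll index 2: rolls=6,3 (sum=9), consumes 2 rolls
Frame 3 starts at roll index 4: roll=10 (strike), consumes 1 roll
Frame 4 starts at roll index 5: rolls=8,0 (sum=8), consumes 2 rolls
Frame 5 starts at roll index 7: rolls=4,5 (sum=9), consumes 2 rolls
Frame 6 starts at roll index 9: rolls=6,3 (sum=9), consumes 2 rolls
Frame 7 starts at roll index 11: rolls=6,3 (sum=9), consumes 2 rolls
Frame 8 starts at roll index 13: rolls=0,10 (sum=10), consumes 2 rolls
Frame 9 starts at roll index 15: rolls=3,7 (sum=10), consumes 2 rolls
Frame 10 starts at roll index 17: 2 remaining rolls

Answer: 0 2 4 5 7 9 11 13 15 17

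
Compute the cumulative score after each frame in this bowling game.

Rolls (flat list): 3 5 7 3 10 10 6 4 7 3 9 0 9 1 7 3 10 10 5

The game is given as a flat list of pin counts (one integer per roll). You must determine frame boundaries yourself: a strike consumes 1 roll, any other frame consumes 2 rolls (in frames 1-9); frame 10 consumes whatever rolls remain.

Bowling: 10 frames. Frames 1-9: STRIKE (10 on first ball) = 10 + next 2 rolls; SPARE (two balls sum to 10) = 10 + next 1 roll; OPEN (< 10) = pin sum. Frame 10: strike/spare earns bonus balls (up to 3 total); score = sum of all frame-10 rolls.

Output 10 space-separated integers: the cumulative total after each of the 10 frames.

Answer: 8 28 54 74 91 110 119 136 156 181

Derivation:
Frame 1: OPEN (3+5=8). Cumulative: 8
Frame 2: SPARE (7+3=10). 10 + next roll (10) = 20. Cumulative: 28
Frame 3: STRIKE. 10 + next two rolls (10+6) = 26. Cumulative: 54
Frame 4: STRIKE. 10 + next two rolls (6+4) = 20. Cumulative: 74
Frame 5: SPARE (6+4=10). 10 + next roll (7) = 17. Cumulative: 91
Frame 6: SPARE (7+3=10). 10 + next roll (9) = 19. Cumulative: 110
Frame 7: OPEN (9+0=9). Cumulative: 119
Frame 8: SPARE (9+1=10). 10 + next roll (7) = 17. Cumulative: 136
Frame 9: SPARE (7+3=10). 10 + next roll (10) = 20. Cumulative: 156
Frame 10: STRIKE. Sum of all frame-10 rolls (10+10+5) = 25. Cumulative: 181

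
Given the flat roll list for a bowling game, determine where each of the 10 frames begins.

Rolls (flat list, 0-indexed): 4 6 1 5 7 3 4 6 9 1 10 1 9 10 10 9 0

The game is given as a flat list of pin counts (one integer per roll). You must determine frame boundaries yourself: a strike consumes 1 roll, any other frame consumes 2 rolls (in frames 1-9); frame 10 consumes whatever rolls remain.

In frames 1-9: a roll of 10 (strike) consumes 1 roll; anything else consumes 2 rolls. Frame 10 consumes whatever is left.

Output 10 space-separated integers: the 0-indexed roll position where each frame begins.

Answer: 0 2 4 6 8 10 11 13 14 15

Derivation:
Frame 1 starts at roll index 0: rolls=4,6 (sum=10), consumes 2 rolls
Frame 2 starts at roll index 2: rolls=1,5 (sum=6), consumes 2 rolls
Frame 3 starts at roll index 4: rolls=7,3 (sum=10), consumes 2 rolls
Frame 4 starts at roll index 6: rolls=4,6 (sum=10), consumes 2 rolls
Frame 5 starts at roll index 8: rolls=9,1 (sum=10), consumes 2 rolls
Frame 6 starts at roll index 10: roll=10 (strike), consumes 1 roll
Frame 7 starts at roll index 11: rolls=1,9 (sum=10), consumes 2 rolls
Frame 8 starts at roll index 13: roll=10 (strike), consumes 1 roll
Frame 9 starts at roll index 14: roll=10 (strike), consumes 1 roll
Frame 10 starts at roll index 15: 2 remaining rolls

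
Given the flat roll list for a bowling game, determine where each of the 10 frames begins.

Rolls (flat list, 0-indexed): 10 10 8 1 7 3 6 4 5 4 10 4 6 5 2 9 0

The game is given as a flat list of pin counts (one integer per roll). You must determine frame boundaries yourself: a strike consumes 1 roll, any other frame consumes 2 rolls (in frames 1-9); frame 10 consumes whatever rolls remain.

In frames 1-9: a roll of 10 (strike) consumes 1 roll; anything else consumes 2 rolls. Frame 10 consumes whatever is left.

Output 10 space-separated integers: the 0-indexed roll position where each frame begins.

Answer: 0 1 2 4 6 8 10 11 13 15

Derivation:
Frame 1 starts at roll index 0: roll=10 (strike), consumes 1 roll
Frame 2 starts at roll index 1: roll=10 (strike), consumes 1 roll
Frame 3 starts at roll index 2: rolls=8,1 (sum=9), consumes 2 rolls
Frame 4 starts at roll index 4: rolls=7,3 (sum=10), consumes 2 rolls
Frame 5 starts at roll index 6: rolls=6,4 (sum=10), consumes 2 rolls
Frame 6 starts at roll index 8: rolls=5,4 (sum=9), consumes 2 rolls
Frame 7 starts at roll index 10: roll=10 (strike), consumes 1 roll
Frame 8 starts at roll index 11: rolls=4,6 (sum=10), consumes 2 rolls
Frame 9 starts at roll index 13: rolls=5,2 (sum=7), consumes 2 rolls
Frame 10 starts at roll index 15: 2 remaining rolls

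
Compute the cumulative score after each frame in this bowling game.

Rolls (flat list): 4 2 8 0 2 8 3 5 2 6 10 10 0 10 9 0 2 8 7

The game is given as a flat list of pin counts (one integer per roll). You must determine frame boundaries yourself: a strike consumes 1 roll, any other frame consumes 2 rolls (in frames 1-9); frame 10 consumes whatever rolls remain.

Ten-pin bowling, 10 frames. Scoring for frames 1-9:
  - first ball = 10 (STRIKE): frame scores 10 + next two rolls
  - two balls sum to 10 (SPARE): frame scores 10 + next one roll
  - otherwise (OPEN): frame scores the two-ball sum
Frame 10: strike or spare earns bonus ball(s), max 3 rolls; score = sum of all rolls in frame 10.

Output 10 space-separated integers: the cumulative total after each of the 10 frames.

Frame 1: OPEN (4+2=6). Cumulative: 6
Frame 2: OPEN (8+0=8). Cumulative: 14
Frame 3: SPARE (2+8=10). 10 + next roll (3) = 13. Cumulative: 27
Frame 4: OPEN (3+5=8). Cumulative: 35
Frame 5: OPEN (2+6=8). Cumulative: 43
Frame 6: STRIKE. 10 + next two rolls (10+0) = 20. Cumulative: 63
Frame 7: STRIKE. 10 + next two rolls (0+10) = 20. Cumulative: 83
Frame 8: SPARE (0+10=10). 10 + next roll (9) = 19. Cumulative: 102
Frame 9: OPEN (9+0=9). Cumulative: 111
Frame 10: SPARE. Sum of all frame-10 rolls (2+8+7) = 17. Cumulative: 128

Answer: 6 14 27 35 43 63 83 102 111 128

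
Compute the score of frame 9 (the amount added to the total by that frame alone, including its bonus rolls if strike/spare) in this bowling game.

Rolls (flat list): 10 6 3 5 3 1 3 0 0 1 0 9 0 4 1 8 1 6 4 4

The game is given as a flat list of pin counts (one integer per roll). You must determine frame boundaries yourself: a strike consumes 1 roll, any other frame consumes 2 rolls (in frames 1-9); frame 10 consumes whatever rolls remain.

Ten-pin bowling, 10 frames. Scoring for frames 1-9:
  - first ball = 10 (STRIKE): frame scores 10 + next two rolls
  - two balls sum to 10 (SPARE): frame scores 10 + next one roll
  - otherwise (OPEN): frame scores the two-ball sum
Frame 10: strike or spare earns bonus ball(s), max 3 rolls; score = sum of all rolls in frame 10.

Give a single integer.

Frame 1: STRIKE. 10 + next two rolls (6+3) = 19. Cumulative: 19
Frame 2: OPEN (6+3=9). Cumulative: 28
Frame 3: OPEN (5+3=8). Cumulative: 36
Frame 4: OPEN (1+3=4). Cumulative: 40
Frame 5: OPEN (0+0=0). Cumulative: 40
Frame 6: OPEN (1+0=1). Cumulative: 41
Frame 7: OPEN (9+0=9). Cumulative: 50
Frame 8: OPEN (4+1=5). Cumulative: 55
Frame 9: OPEN (8+1=9). Cumulative: 64
Frame 10: SPARE. Sum of all frame-10 rolls (6+4+4) = 14. Cumulative: 78

Answer: 9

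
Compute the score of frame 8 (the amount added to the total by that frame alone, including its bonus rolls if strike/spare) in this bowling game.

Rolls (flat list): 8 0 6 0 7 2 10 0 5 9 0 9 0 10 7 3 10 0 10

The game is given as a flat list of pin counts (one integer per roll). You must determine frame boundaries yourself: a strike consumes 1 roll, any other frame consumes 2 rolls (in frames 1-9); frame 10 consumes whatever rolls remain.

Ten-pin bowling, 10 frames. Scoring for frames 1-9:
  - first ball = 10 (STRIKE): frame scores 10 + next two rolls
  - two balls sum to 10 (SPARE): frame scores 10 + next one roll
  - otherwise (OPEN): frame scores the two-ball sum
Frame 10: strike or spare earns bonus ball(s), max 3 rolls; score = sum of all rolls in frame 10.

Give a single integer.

Frame 1: OPEN (8+0=8). Cumulative: 8
Frame 2: OPEN (6+0=6). Cumulative: 14
Frame 3: OPEN (7+2=9). Cumulative: 23
Frame 4: STRIKE. 10 + next two rolls (0+5) = 15. Cumulative: 38
Frame 5: OPEN (0+5=5). Cumulative: 43
Frame 6: OPEN (9+0=9). Cumulative: 52
Frame 7: OPEN (9+0=9). Cumulative: 61
Frame 8: STRIKE. 10 + next two rolls (7+3) = 20. Cumulative: 81
Frame 9: SPARE (7+3=10). 10 + next roll (10) = 20. Cumulative: 101
Frame 10: STRIKE. Sum of all frame-10 rolls (10+0+10) = 20. Cumulative: 121

Answer: 20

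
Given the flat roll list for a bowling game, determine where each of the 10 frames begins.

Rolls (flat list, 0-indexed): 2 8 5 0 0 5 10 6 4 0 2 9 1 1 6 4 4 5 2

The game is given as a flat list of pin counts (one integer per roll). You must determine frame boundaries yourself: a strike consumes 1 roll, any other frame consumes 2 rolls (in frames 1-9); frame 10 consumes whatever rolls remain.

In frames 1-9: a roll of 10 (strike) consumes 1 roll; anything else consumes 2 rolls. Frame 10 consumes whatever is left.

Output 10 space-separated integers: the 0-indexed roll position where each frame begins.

Answer: 0 2 4 6 7 9 11 13 15 17

Derivation:
Frame 1 starts at roll index 0: rolls=2,8 (sum=10), consumes 2 rolls
Frame 2 starts at roll index 2: rolls=5,0 (sum=5), consumes 2 rolls
Frame 3 starts at roll index 4: rolls=0,5 (sum=5), consumes 2 rolls
Frame 4 starts at roll index 6: roll=10 (strike), consumes 1 roll
Frame 5 starts at roll index 7: rolls=6,4 (sum=10), consumes 2 rolls
Frame 6 starts at roll index 9: rolls=0,2 (sum=2), consumes 2 rolls
Frame 7 starts at roll index 11: rolls=9,1 (sum=10), consumes 2 rolls
Frame 8 starts at roll index 13: rolls=1,6 (sum=7), consumes 2 rolls
Frame 9 starts at roll index 15: rolls=4,4 (sum=8), consumes 2 rolls
Frame 10 starts at roll index 17: 2 remaining rolls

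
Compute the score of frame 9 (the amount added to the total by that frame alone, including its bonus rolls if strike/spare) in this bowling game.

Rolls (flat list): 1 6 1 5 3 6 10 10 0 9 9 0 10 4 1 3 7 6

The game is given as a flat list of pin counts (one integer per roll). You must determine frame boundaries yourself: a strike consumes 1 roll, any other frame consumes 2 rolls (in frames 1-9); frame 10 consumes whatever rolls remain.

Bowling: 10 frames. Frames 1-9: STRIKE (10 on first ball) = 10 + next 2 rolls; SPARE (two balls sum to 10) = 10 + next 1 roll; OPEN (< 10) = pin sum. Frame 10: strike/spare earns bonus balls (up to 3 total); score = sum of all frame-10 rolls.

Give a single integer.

Answer: 5

Derivation:
Frame 1: OPEN (1+6=7). Cumulative: 7
Frame 2: OPEN (1+5=6). Cumulative: 13
Frame 3: OPEN (3+6=9). Cumulative: 22
Frame 4: STRIKE. 10 + next two rolls (10+0) = 20. Cumulative: 42
Frame 5: STRIKE. 10 + next two rolls (0+9) = 19. Cumulative: 61
Frame 6: OPEN (0+9=9). Cumulative: 70
Frame 7: OPEN (9+0=9). Cumulative: 79
Frame 8: STRIKE. 10 + next two rolls (4+1) = 15. Cumulative: 94
Frame 9: OPEN (4+1=5). Cumulative: 99
Frame 10: SPARE. Sum of all frame-10 rolls (3+7+6) = 16. Cumulative: 115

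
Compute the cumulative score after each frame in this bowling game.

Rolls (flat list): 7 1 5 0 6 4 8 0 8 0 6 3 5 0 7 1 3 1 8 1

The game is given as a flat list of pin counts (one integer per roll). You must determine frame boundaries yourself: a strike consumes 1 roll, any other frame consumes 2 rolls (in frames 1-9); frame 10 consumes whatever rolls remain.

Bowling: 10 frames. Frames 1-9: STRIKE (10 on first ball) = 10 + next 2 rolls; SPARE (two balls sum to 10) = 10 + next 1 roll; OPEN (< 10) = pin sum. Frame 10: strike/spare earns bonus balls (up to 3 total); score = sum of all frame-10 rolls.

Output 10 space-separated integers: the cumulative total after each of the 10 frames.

Answer: 8 13 31 39 47 56 61 69 73 82

Derivation:
Frame 1: OPEN (7+1=8). Cumulative: 8
Frame 2: OPEN (5+0=5). Cumulative: 13
Frame 3: SPARE (6+4=10). 10 + next roll (8) = 18. Cumulative: 31
Frame 4: OPEN (8+0=8). Cumulative: 39
Frame 5: OPEN (8+0=8). Cumulative: 47
Frame 6: OPEN (6+3=9). Cumulative: 56
Frame 7: OPEN (5+0=5). Cumulative: 61
Frame 8: OPEN (7+1=8). Cumulative: 69
Frame 9: OPEN (3+1=4). Cumulative: 73
Frame 10: OPEN. Sum of all frame-10 rolls (8+1) = 9. Cumulative: 82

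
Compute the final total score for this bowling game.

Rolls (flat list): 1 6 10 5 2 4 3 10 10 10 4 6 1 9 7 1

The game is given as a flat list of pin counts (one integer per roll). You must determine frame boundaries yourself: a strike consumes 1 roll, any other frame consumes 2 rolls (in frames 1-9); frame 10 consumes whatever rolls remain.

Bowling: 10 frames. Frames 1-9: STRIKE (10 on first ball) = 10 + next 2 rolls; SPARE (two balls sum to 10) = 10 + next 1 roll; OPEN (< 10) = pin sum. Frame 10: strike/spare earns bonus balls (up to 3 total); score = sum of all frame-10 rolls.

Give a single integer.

Answer: 148

Derivation:
Frame 1: OPEN (1+6=7). Cumulative: 7
Frame 2: STRIKE. 10 + next two rolls (5+2) = 17. Cumulative: 24
Frame 3: OPEN (5+2=7). Cumulative: 31
Frame 4: OPEN (4+3=7). Cumulative: 38
Frame 5: STRIKE. 10 + next two rolls (10+10) = 30. Cumulative: 68
Frame 6: STRIKE. 10 + next two rolls (10+4) = 24. Cumulative: 92
Frame 7: STRIKE. 10 + next two rolls (4+6) = 20. Cumulative: 112
Frame 8: SPARE (4+6=10). 10 + next roll (1) = 11. Cumulative: 123
Frame 9: SPARE (1+9=10). 10 + next roll (7) = 17. Cumulative: 140
Frame 10: OPEN. Sum of all frame-10 rolls (7+1) = 8. Cumulative: 148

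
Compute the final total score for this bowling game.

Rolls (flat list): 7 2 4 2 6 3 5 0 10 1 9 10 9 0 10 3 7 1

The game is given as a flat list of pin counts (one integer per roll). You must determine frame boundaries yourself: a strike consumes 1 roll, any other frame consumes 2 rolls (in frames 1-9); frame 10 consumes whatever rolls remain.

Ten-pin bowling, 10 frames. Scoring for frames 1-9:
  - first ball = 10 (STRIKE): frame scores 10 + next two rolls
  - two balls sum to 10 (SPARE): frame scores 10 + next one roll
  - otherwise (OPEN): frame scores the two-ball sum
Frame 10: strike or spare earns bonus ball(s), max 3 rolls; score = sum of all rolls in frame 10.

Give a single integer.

Answer: 128

Derivation:
Frame 1: OPEN (7+2=9). Cumulative: 9
Frame 2: OPEN (4+2=6). Cumulative: 15
Frame 3: OPEN (6+3=9). Cumulative: 24
Frame 4: OPEN (5+0=5). Cumulative: 29
Frame 5: STRIKE. 10 + next two rolls (1+9) = 20. Cumulative: 49
Frame 6: SPARE (1+9=10). 10 + next roll (10) = 20. Cumulative: 69
Frame 7: STRIKE. 10 + next two rolls (9+0) = 19. Cumulative: 88
Frame 8: OPEN (9+0=9). Cumulative: 97
Frame 9: STRIKE. 10 + next two rolls (3+7) = 20. Cumulative: 117
Frame 10: SPARE. Sum of all frame-10 rolls (3+7+1) = 11. Cumulative: 128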